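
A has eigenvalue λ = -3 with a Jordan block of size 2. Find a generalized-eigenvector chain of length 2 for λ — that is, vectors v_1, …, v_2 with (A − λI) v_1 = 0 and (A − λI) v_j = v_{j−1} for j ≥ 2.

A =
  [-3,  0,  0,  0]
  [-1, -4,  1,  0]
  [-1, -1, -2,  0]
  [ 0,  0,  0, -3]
A Jordan chain for λ = -3 of length 2:
v_1 = (0, -1, -1, 0)ᵀ
v_2 = (1, 0, 0, 0)ᵀ

Let N = A − (-3)·I. We want v_2 with N^2 v_2 = 0 but N^1 v_2 ≠ 0; then v_{j-1} := N · v_j for j = 2, …, 2.

Pick v_2 = (1, 0, 0, 0)ᵀ.
Then v_1 = N · v_2 = (0, -1, -1, 0)ᵀ.

Sanity check: (A − (-3)·I) v_1 = (0, 0, 0, 0)ᵀ = 0. ✓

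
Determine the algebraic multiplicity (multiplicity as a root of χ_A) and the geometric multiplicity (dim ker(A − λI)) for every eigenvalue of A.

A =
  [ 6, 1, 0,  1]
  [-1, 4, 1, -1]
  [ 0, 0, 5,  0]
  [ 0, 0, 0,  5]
λ = 5: alg = 4, geom = 2

Step 1 — factor the characteristic polynomial to read off the algebraic multiplicities:
  χ_A(x) = (x - 5)^4

Step 2 — compute geometric multiplicities via the rank-nullity identity g(λ) = n − rank(A − λI):
  rank(A − (5)·I) = 2, so dim ker(A − (5)·I) = n − 2 = 2

Summary:
  λ = 5: algebraic multiplicity = 4, geometric multiplicity = 2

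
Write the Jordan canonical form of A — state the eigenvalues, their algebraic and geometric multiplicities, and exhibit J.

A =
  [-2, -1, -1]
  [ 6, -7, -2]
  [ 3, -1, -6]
J_2(-5) ⊕ J_1(-5)

The characteristic polynomial is
  det(x·I − A) = x^3 + 15*x^2 + 75*x + 125 = (x + 5)^3

Eigenvalues and multiplicities (the geometric multiplicity of λ is n − rank(A − λI), which equals the number of Jordan blocks for λ):
  λ = -5: algebraic multiplicity = 3, geometric multiplicity = 2

Determining the block sizes for each eigenvalue:
  λ = -5: 2 blocks summing to 3 forces exactly one block of size 2 and the rest size 1 → block sizes [2, 1]

Assembling the blocks gives a Jordan form
J =
  [-5,  1,  0]
  [ 0, -5,  0]
  [ 0,  0, -5]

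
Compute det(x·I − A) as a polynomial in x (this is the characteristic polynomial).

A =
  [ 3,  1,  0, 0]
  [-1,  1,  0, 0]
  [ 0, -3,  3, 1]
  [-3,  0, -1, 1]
x^4 - 8*x^3 + 24*x^2 - 32*x + 16

Expanding det(x·I − A) (e.g. by cofactor expansion or by noting that A is similar to its Jordan form J, which has the same characteristic polynomial as A) gives
  χ_A(x) = x^4 - 8*x^3 + 24*x^2 - 32*x + 16
which factors as (x - 2)^4. The eigenvalues (with algebraic multiplicities) are λ = 2 with multiplicity 4.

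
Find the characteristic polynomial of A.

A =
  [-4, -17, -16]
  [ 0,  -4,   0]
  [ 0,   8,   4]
x^3 + 4*x^2 - 16*x - 64

Expanding det(x·I − A) (e.g. by cofactor expansion or by noting that A is similar to its Jordan form J, which has the same characteristic polynomial as A) gives
  χ_A(x) = x^3 + 4*x^2 - 16*x - 64
which factors as (x - 4)*(x + 4)^2. The eigenvalues (with algebraic multiplicities) are λ = -4 with multiplicity 2, λ = 4 with multiplicity 1.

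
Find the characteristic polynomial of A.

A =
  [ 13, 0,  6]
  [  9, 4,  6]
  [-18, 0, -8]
x^3 - 9*x^2 + 24*x - 16

Expanding det(x·I − A) (e.g. by cofactor expansion or by noting that A is similar to its Jordan form J, which has the same characteristic polynomial as A) gives
  χ_A(x) = x^3 - 9*x^2 + 24*x - 16
which factors as (x - 4)^2*(x - 1). The eigenvalues (with algebraic multiplicities) are λ = 1 with multiplicity 1, λ = 4 with multiplicity 2.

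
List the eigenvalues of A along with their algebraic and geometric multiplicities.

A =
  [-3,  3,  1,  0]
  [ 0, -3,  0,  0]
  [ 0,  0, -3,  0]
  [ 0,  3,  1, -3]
λ = -3: alg = 4, geom = 3

Step 1 — factor the characteristic polynomial to read off the algebraic multiplicities:
  χ_A(x) = (x + 3)^4

Step 2 — compute geometric multiplicities via the rank-nullity identity g(λ) = n − rank(A − λI):
  rank(A − (-3)·I) = 1, so dim ker(A − (-3)·I) = n − 1 = 3

Summary:
  λ = -3: algebraic multiplicity = 4, geometric multiplicity = 3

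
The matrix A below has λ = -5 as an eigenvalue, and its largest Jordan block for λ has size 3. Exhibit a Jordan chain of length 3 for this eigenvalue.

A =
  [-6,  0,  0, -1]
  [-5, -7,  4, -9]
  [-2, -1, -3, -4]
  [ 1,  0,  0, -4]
A Jordan chain for λ = -5 of length 3:
v_1 = (0, -2, -1, 0)ᵀ
v_2 = (-1, -5, -2, 1)ᵀ
v_3 = (1, 0, 0, 0)ᵀ

Let N = A − (-5)·I. We want v_3 with N^3 v_3 = 0 but N^2 v_3 ≠ 0; then v_{j-1} := N · v_j for j = 3, …, 2.

Pick v_3 = (1, 0, 0, 0)ᵀ.
Then v_2 = N · v_3 = (-1, -5, -2, 1)ᵀ.
Then v_1 = N · v_2 = (0, -2, -1, 0)ᵀ.

Sanity check: (A − (-5)·I) v_1 = (0, 0, 0, 0)ᵀ = 0. ✓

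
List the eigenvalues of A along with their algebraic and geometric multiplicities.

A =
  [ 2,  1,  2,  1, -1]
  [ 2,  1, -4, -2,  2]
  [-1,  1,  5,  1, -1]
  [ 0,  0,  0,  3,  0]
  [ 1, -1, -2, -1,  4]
λ = 3: alg = 5, geom = 4

Step 1 — factor the characteristic polynomial to read off the algebraic multiplicities:
  χ_A(x) = (x - 3)^5

Step 2 — compute geometric multiplicities via the rank-nullity identity g(λ) = n − rank(A − λI):
  rank(A − (3)·I) = 1, so dim ker(A − (3)·I) = n − 1 = 4

Summary:
  λ = 3: algebraic multiplicity = 5, geometric multiplicity = 4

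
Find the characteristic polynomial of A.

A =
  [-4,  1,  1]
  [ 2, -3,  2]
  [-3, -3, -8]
x^3 + 15*x^2 + 75*x + 125

Expanding det(x·I − A) (e.g. by cofactor expansion or by noting that A is similar to its Jordan form J, which has the same characteristic polynomial as A) gives
  χ_A(x) = x^3 + 15*x^2 + 75*x + 125
which factors as (x + 5)^3. The eigenvalues (with algebraic multiplicities) are λ = -5 with multiplicity 3.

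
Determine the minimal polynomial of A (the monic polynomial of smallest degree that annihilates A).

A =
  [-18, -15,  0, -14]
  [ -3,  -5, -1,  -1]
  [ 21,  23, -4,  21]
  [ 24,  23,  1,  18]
x^4 + 9*x^3 + 12*x^2 - 80*x - 192

The characteristic polynomial is χ_A(x) = (x - 3)*(x + 4)^3, so the eigenvalues are known. The minimal polynomial is
  m_A(x) = Π_λ (x − λ)^{k_λ}
where k_λ is the size of the *largest* Jordan block for λ (equivalently, the smallest k with (A − λI)^k v = 0 for every generalised eigenvector v of λ).

  λ = -4: largest Jordan block has size 3, contributing (x + 4)^3
  λ = 3: largest Jordan block has size 1, contributing (x − 3)

So m_A(x) = (x - 3)*(x + 4)^3 = x^4 + 9*x^3 + 12*x^2 - 80*x - 192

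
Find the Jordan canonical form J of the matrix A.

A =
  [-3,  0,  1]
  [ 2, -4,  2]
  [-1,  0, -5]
J_2(-4) ⊕ J_1(-4)

The characteristic polynomial is
  det(x·I − A) = x^3 + 12*x^2 + 48*x + 64 = (x + 4)^3

Eigenvalues and multiplicities (the geometric multiplicity of λ is n − rank(A − λI), which equals the number of Jordan blocks for λ):
  λ = -4: algebraic multiplicity = 3, geometric multiplicity = 2

Determining the block sizes for each eigenvalue:
  λ = -4: 2 blocks summing to 3 forces exactly one block of size 2 and the rest size 1 → block sizes [2, 1]

Assembling the blocks gives a Jordan form
J =
  [-4,  1,  0]
  [ 0, -4,  0]
  [ 0,  0, -4]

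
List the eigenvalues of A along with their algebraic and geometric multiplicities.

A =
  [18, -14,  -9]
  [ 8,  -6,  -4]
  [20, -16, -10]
λ = 0: alg = 2, geom = 1; λ = 2: alg = 1, geom = 1

Step 1 — factor the characteristic polynomial to read off the algebraic multiplicities:
  χ_A(x) = x^2*(x - 2)

Step 2 — compute geometric multiplicities via the rank-nullity identity g(λ) = n − rank(A − λI):
  rank(A − (0)·I) = 2, so dim ker(A − (0)·I) = n − 2 = 1
  rank(A − (2)·I) = 2, so dim ker(A − (2)·I) = n − 2 = 1

Summary:
  λ = 0: algebraic multiplicity = 2, geometric multiplicity = 1
  λ = 2: algebraic multiplicity = 1, geometric multiplicity = 1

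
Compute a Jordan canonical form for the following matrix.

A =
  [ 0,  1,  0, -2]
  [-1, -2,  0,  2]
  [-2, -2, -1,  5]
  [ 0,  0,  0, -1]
J_2(-1) ⊕ J_2(-1)

The characteristic polynomial is
  det(x·I − A) = x^4 + 4*x^3 + 6*x^2 + 4*x + 1 = (x + 1)^4

Eigenvalues and multiplicities (the geometric multiplicity of λ is n − rank(A − λI), which equals the number of Jordan blocks for λ):
  λ = -1: algebraic multiplicity = 4, geometric multiplicity = 2

Determining the block sizes for each eigenvalue:
  λ = -1: with am = 4 and gm = 2, the partition is not yet determined (e.g. several partitions of 4 into 2 parts exist). Let N = A − (-1)·I. Computing rank(N^1) = 2, rank(N^2) = 0; the number of blocks of size ≥ j is rank(N^{j−1}) − rank(N^j), giving [2, 2]. So we have 2 block(s) of size 2 → block sizes [2, 2]

Assembling the blocks gives a Jordan form
J =
  [-1,  1,  0,  0]
  [ 0, -1,  0,  0]
  [ 0,  0, -1,  1]
  [ 0,  0,  0, -1]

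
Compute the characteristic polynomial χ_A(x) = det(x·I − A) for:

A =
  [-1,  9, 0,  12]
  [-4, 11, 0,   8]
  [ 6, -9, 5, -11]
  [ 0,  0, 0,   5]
x^4 - 20*x^3 + 150*x^2 - 500*x + 625

Expanding det(x·I − A) (e.g. by cofactor expansion or by noting that A is similar to its Jordan form J, which has the same characteristic polynomial as A) gives
  χ_A(x) = x^4 - 20*x^3 + 150*x^2 - 500*x + 625
which factors as (x - 5)^4. The eigenvalues (with algebraic multiplicities) are λ = 5 with multiplicity 4.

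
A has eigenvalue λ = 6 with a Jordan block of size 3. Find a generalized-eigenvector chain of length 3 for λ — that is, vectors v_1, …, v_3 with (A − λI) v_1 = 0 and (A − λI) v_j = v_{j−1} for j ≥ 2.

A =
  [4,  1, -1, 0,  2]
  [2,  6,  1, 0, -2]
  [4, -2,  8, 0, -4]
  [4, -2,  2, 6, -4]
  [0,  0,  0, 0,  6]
A Jordan chain for λ = 6 of length 3:
v_1 = (2, 0, -4, -4, 0)ᵀ
v_2 = (-2, 2, 4, 4, 0)ᵀ
v_3 = (1, 0, 0, 0, 0)ᵀ

Let N = A − (6)·I. We want v_3 with N^3 v_3 = 0 but N^2 v_3 ≠ 0; then v_{j-1} := N · v_j for j = 3, …, 2.

Pick v_3 = (1, 0, 0, 0, 0)ᵀ.
Then v_2 = N · v_3 = (-2, 2, 4, 4, 0)ᵀ.
Then v_1 = N · v_2 = (2, 0, -4, -4, 0)ᵀ.

Sanity check: (A − (6)·I) v_1 = (0, 0, 0, 0, 0)ᵀ = 0. ✓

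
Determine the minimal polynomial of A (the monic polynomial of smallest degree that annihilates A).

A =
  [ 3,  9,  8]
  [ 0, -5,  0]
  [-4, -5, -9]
x^3 + 11*x^2 + 35*x + 25

The characteristic polynomial is χ_A(x) = (x + 1)*(x + 5)^2, so the eigenvalues are known. The minimal polynomial is
  m_A(x) = Π_λ (x − λ)^{k_λ}
where k_λ is the size of the *largest* Jordan block for λ (equivalently, the smallest k with (A − λI)^k v = 0 for every generalised eigenvector v of λ).

  λ = -5: largest Jordan block has size 2, contributing (x + 5)^2
  λ = -1: largest Jordan block has size 1, contributing (x + 1)

So m_A(x) = (x + 1)*(x + 5)^2 = x^3 + 11*x^2 + 35*x + 25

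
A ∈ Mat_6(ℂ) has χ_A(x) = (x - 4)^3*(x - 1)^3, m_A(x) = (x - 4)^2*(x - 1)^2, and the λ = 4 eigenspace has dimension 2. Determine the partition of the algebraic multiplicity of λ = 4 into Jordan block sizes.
Block sizes for λ = 4: [2, 1]

Step 1 — from the characteristic polynomial, algebraic multiplicity of λ = 4 is 3. From dim ker(A − (4)·I) = 2, there are exactly 2 Jordan blocks for λ = 4.
Step 2 — from the minimal polynomial, the factor (x − 4)^2 tells us the largest block for λ = 4 has size 2.
Step 3 — with total size 3, 2 blocks, and largest block 2, the block sizes (in nonincreasing order) are [2, 1].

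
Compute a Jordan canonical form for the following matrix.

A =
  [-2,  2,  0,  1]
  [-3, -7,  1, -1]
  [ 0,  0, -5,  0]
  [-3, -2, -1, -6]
J_3(-5) ⊕ J_1(-5)

The characteristic polynomial is
  det(x·I − A) = x^4 + 20*x^3 + 150*x^2 + 500*x + 625 = (x + 5)^4

Eigenvalues and multiplicities (the geometric multiplicity of λ is n − rank(A − λI), which equals the number of Jordan blocks for λ):
  λ = -5: algebraic multiplicity = 4, geometric multiplicity = 2

Determining the block sizes for each eigenvalue:
  λ = -5: with am = 4 and gm = 2, the partition is not yet determined (e.g. several partitions of 4 into 2 parts exist). Let N = A − (-5)·I. Computing rank(N^1) = 2, rank(N^2) = 1, rank(N^3) = 0; the number of blocks of size ≥ j is rank(N^{j−1}) − rank(N^j), giving [2, 1, 1]. So we have 1 block(s) of size 3, 1 block(s) of size 1 → block sizes [3, 1]

Assembling the blocks gives a Jordan form
J =
  [-5,  1,  0,  0]
  [ 0, -5,  1,  0]
  [ 0,  0, -5,  0]
  [ 0,  0,  0, -5]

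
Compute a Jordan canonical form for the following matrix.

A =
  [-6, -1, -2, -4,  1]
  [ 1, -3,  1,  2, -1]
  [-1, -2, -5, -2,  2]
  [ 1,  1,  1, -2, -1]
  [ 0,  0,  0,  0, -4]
J_3(-4) ⊕ J_1(-4) ⊕ J_1(-4)

The characteristic polynomial is
  det(x·I − A) = x^5 + 20*x^4 + 160*x^3 + 640*x^2 + 1280*x + 1024 = (x + 4)^5

Eigenvalues and multiplicities (the geometric multiplicity of λ is n − rank(A − λI), which equals the number of Jordan blocks for λ):
  λ = -4: algebraic multiplicity = 5, geometric multiplicity = 3

Determining the block sizes for each eigenvalue:
  λ = -4: with am = 5 and gm = 3, the partition is not yet determined (e.g. several partitions of 5 into 3 parts exist). Let N = A − (-4)·I. Computing rank(N^1) = 2, rank(N^2) = 1, rank(N^3) = 0; the number of blocks of size ≥ j is rank(N^{j−1}) − rank(N^j), giving [3, 1, 1]. So we have 1 block(s) of size 3, 2 block(s) of size 1 → block sizes [3, 1, 1]

Assembling the blocks gives a Jordan form
J =
  [-4,  1,  0,  0,  0]
  [ 0, -4,  1,  0,  0]
  [ 0,  0, -4,  0,  0]
  [ 0,  0,  0, -4,  0]
  [ 0,  0,  0,  0, -4]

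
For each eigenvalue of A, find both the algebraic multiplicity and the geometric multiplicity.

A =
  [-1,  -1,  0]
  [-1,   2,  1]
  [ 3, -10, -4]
λ = -1: alg = 3, geom = 1

Step 1 — factor the characteristic polynomial to read off the algebraic multiplicities:
  χ_A(x) = (x + 1)^3

Step 2 — compute geometric multiplicities via the rank-nullity identity g(λ) = n − rank(A − λI):
  rank(A − (-1)·I) = 2, so dim ker(A − (-1)·I) = n − 2 = 1

Summary:
  λ = -1: algebraic multiplicity = 3, geometric multiplicity = 1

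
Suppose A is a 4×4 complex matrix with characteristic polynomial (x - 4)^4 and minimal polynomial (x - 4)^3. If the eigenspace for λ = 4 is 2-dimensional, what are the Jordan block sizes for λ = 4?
Block sizes for λ = 4: [3, 1]

Step 1 — from the characteristic polynomial, algebraic multiplicity of λ = 4 is 4. From dim ker(A − (4)·I) = 2, there are exactly 2 Jordan blocks for λ = 4.
Step 2 — from the minimal polynomial, the factor (x − 4)^3 tells us the largest block for λ = 4 has size 3.
Step 3 — with total size 4, 2 blocks, and largest block 3, the block sizes (in nonincreasing order) are [3, 1].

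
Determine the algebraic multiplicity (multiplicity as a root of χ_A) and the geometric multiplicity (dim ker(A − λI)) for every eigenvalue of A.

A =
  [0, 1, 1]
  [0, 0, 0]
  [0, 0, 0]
λ = 0: alg = 3, geom = 2

Step 1 — factor the characteristic polynomial to read off the algebraic multiplicities:
  χ_A(x) = x^3

Step 2 — compute geometric multiplicities via the rank-nullity identity g(λ) = n − rank(A − λI):
  rank(A − (0)·I) = 1, so dim ker(A − (0)·I) = n − 1 = 2

Summary:
  λ = 0: algebraic multiplicity = 3, geometric multiplicity = 2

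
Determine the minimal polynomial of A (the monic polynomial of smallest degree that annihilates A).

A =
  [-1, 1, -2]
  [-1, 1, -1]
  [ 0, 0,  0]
x^3

The characteristic polynomial is χ_A(x) = x^3, so the eigenvalues are known. The minimal polynomial is
  m_A(x) = Π_λ (x − λ)^{k_λ}
where k_λ is the size of the *largest* Jordan block for λ (equivalently, the smallest k with (A − λI)^k v = 0 for every generalised eigenvector v of λ).

  λ = 0: largest Jordan block has size 3, contributing (x − 0)^3

So m_A(x) = x^3 = x^3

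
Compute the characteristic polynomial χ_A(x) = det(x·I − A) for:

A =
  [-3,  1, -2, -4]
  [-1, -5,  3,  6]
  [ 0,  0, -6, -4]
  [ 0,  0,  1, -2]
x^4 + 16*x^3 + 96*x^2 + 256*x + 256

Expanding det(x·I − A) (e.g. by cofactor expansion or by noting that A is similar to its Jordan form J, which has the same characteristic polynomial as A) gives
  χ_A(x) = x^4 + 16*x^3 + 96*x^2 + 256*x + 256
which factors as (x + 4)^4. The eigenvalues (with algebraic multiplicities) are λ = -4 with multiplicity 4.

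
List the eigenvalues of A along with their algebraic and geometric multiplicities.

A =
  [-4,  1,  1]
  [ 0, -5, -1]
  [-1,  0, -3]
λ = -4: alg = 3, geom = 1

Step 1 — factor the characteristic polynomial to read off the algebraic multiplicities:
  χ_A(x) = (x + 4)^3

Step 2 — compute geometric multiplicities via the rank-nullity identity g(λ) = n − rank(A − λI):
  rank(A − (-4)·I) = 2, so dim ker(A − (-4)·I) = n − 2 = 1

Summary:
  λ = -4: algebraic multiplicity = 3, geometric multiplicity = 1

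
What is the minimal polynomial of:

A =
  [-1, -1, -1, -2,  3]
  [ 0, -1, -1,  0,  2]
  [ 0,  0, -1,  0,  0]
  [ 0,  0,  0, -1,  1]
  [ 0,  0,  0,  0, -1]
x^3 + 3*x^2 + 3*x + 1

The characteristic polynomial is χ_A(x) = (x + 1)^5, so the eigenvalues are known. The minimal polynomial is
  m_A(x) = Π_λ (x − λ)^{k_λ}
where k_λ is the size of the *largest* Jordan block for λ (equivalently, the smallest k with (A − λI)^k v = 0 for every generalised eigenvector v of λ).

  λ = -1: largest Jordan block has size 3, contributing (x + 1)^3

So m_A(x) = (x + 1)^3 = x^3 + 3*x^2 + 3*x + 1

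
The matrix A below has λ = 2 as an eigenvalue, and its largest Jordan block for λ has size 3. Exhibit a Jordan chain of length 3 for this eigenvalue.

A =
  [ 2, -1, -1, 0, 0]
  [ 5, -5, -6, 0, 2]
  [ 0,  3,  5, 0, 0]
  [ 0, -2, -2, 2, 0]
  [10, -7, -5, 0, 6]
A Jordan chain for λ = 2 of length 3:
v_1 = (-5, -15, 15, -10, 5)ᵀ
v_2 = (0, 5, 0, 0, 10)ᵀ
v_3 = (1, 0, 0, 0, 0)ᵀ

Let N = A − (2)·I. We want v_3 with N^3 v_3 = 0 but N^2 v_3 ≠ 0; then v_{j-1} := N · v_j for j = 3, …, 2.

Pick v_3 = (1, 0, 0, 0, 0)ᵀ.
Then v_2 = N · v_3 = (0, 5, 0, 0, 10)ᵀ.
Then v_1 = N · v_2 = (-5, -15, 15, -10, 5)ᵀ.

Sanity check: (A − (2)·I) v_1 = (0, 0, 0, 0, 0)ᵀ = 0. ✓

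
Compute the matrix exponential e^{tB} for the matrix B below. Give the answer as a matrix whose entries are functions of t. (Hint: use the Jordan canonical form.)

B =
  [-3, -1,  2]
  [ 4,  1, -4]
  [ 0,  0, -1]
e^{tB} =
  [-2*t*exp(-t) + exp(-t), -t*exp(-t), 2*t*exp(-t)]
  [4*t*exp(-t), 2*t*exp(-t) + exp(-t), -4*t*exp(-t)]
  [0, 0, exp(-t)]

Strategy: write B = P · J · P⁻¹ where J is a Jordan canonical form, so e^{tB} = P · e^{tJ} · P⁻¹, and e^{tJ} can be computed block-by-block.

B has Jordan form
J =
  [-1,  1,  0]
  [ 0, -1,  0]
  [ 0,  0, -1]
(up to reordering of blocks).

Per-block formulas:
  For a 1×1 block at λ = -1: exp(t · [-1]) = [e^(-1t)].
  For a 2×2 Jordan block J_2(-1): exp(t · J_2(-1)) = e^(-1t)·(I + t·N), where N is the 2×2 nilpotent shift.

After assembling e^{tJ} and conjugating by P, we get:

e^{tB} =
  [-2*t*exp(-t) + exp(-t), -t*exp(-t), 2*t*exp(-t)]
  [4*t*exp(-t), 2*t*exp(-t) + exp(-t), -4*t*exp(-t)]
  [0, 0, exp(-t)]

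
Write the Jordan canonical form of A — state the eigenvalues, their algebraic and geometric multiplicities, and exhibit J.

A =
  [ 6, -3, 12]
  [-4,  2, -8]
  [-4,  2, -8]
J_2(0) ⊕ J_1(0)

The characteristic polynomial is
  det(x·I − A) = x^3

Eigenvalues and multiplicities (the geometric multiplicity of λ is n − rank(A − λI), which equals the number of Jordan blocks for λ):
  λ = 0: algebraic multiplicity = 3, geometric multiplicity = 2

Determining the block sizes for each eigenvalue:
  λ = 0: 2 blocks summing to 3 forces exactly one block of size 2 and the rest size 1 → block sizes [2, 1]

Assembling the blocks gives a Jordan form
J =
  [0, 1, 0]
  [0, 0, 0]
  [0, 0, 0]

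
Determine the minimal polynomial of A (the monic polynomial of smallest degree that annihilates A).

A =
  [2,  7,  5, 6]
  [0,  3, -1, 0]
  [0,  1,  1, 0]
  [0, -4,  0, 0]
x^3 - 4*x^2 + 4*x

The characteristic polynomial is χ_A(x) = x*(x - 2)^3, so the eigenvalues are known. The minimal polynomial is
  m_A(x) = Π_λ (x − λ)^{k_λ}
where k_λ is the size of the *largest* Jordan block for λ (equivalently, the smallest k with (A − λI)^k v = 0 for every generalised eigenvector v of λ).

  λ = 0: largest Jordan block has size 1, contributing (x − 0)
  λ = 2: largest Jordan block has size 2, contributing (x − 2)^2

So m_A(x) = x*(x - 2)^2 = x^3 - 4*x^2 + 4*x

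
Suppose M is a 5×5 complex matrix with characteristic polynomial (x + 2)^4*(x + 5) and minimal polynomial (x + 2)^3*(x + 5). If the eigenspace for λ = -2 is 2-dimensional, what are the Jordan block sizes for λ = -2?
Block sizes for λ = -2: [3, 1]

Step 1 — from the characteristic polynomial, algebraic multiplicity of λ = -2 is 4. From dim ker(M − (-2)·I) = 2, there are exactly 2 Jordan blocks for λ = -2.
Step 2 — from the minimal polynomial, the factor (x + 2)^3 tells us the largest block for λ = -2 has size 3.
Step 3 — with total size 4, 2 blocks, and largest block 3, the block sizes (in nonincreasing order) are [3, 1].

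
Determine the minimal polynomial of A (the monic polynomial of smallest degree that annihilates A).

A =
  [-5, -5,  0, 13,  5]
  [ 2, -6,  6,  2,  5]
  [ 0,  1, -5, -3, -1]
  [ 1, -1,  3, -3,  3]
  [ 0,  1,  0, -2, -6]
x^3 + 15*x^2 + 75*x + 125

The characteristic polynomial is χ_A(x) = (x + 5)^5, so the eigenvalues are known. The minimal polynomial is
  m_A(x) = Π_λ (x − λ)^{k_λ}
where k_λ is the size of the *largest* Jordan block for λ (equivalently, the smallest k with (A − λI)^k v = 0 for every generalised eigenvector v of λ).

  λ = -5: largest Jordan block has size 3, contributing (x + 5)^3

So m_A(x) = (x + 5)^3 = x^3 + 15*x^2 + 75*x + 125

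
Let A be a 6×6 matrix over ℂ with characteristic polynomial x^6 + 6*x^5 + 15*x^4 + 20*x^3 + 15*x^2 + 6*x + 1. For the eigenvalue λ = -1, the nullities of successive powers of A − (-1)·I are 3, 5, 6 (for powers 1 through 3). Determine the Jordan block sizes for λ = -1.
Block sizes for λ = -1: [3, 2, 1]

From the dimensions of kernels of powers, the number of Jordan blocks of size at least j is d_j − d_{j−1} where d_j = dim ker(N^j) (with d_0 = 0). Computing the differences gives [3, 2, 1].
The number of blocks of size exactly k is (#blocks of size ≥ k) − (#blocks of size ≥ k + 1), so the partition is: 1 block(s) of size 1, 1 block(s) of size 2, 1 block(s) of size 3.
In nonincreasing order the block sizes are [3, 2, 1].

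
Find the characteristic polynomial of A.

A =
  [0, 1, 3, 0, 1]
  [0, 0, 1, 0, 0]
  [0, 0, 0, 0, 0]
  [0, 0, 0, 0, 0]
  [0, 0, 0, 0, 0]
x^5

Expanding det(x·I − A) (e.g. by cofactor expansion or by noting that A is similar to its Jordan form J, which has the same characteristic polynomial as A) gives
  χ_A(x) = x^5
which factors as x^5. The eigenvalues (with algebraic multiplicities) are λ = 0 with multiplicity 5.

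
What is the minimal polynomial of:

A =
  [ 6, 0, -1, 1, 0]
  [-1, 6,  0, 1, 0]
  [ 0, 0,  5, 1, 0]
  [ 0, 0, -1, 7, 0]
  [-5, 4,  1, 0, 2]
x^3 - 14*x^2 + 60*x - 72

The characteristic polynomial is χ_A(x) = (x - 6)^4*(x - 2), so the eigenvalues are known. The minimal polynomial is
  m_A(x) = Π_λ (x − λ)^{k_λ}
where k_λ is the size of the *largest* Jordan block for λ (equivalently, the smallest k with (A − λI)^k v = 0 for every generalised eigenvector v of λ).

  λ = 2: largest Jordan block has size 1, contributing (x − 2)
  λ = 6: largest Jordan block has size 2, contributing (x − 6)^2

So m_A(x) = (x - 6)^2*(x - 2) = x^3 - 14*x^2 + 60*x - 72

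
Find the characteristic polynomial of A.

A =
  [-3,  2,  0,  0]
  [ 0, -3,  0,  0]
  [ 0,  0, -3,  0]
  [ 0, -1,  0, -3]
x^4 + 12*x^3 + 54*x^2 + 108*x + 81

Expanding det(x·I − A) (e.g. by cofactor expansion or by noting that A is similar to its Jordan form J, which has the same characteristic polynomial as A) gives
  χ_A(x) = x^4 + 12*x^3 + 54*x^2 + 108*x + 81
which factors as (x + 3)^4. The eigenvalues (with algebraic multiplicities) are λ = -3 with multiplicity 4.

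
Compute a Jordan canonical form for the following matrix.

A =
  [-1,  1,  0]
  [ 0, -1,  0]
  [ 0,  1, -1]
J_2(-1) ⊕ J_1(-1)

The characteristic polynomial is
  det(x·I − A) = x^3 + 3*x^2 + 3*x + 1 = (x + 1)^3

Eigenvalues and multiplicities (the geometric multiplicity of λ is n − rank(A − λI), which equals the number of Jordan blocks for λ):
  λ = -1: algebraic multiplicity = 3, geometric multiplicity = 2

Determining the block sizes for each eigenvalue:
  λ = -1: 2 blocks summing to 3 forces exactly one block of size 2 and the rest size 1 → block sizes [2, 1]

Assembling the blocks gives a Jordan form
J =
  [-1,  1,  0]
  [ 0, -1,  0]
  [ 0,  0, -1]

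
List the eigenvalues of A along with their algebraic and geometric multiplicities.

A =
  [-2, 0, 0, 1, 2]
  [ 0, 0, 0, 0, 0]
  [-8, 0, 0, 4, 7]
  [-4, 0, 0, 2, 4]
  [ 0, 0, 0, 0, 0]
λ = 0: alg = 5, geom = 3

Step 1 — factor the characteristic polynomial to read off the algebraic multiplicities:
  χ_A(x) = x^5

Step 2 — compute geometric multiplicities via the rank-nullity identity g(λ) = n − rank(A − λI):
  rank(A − (0)·I) = 2, so dim ker(A − (0)·I) = n − 2 = 3

Summary:
  λ = 0: algebraic multiplicity = 5, geometric multiplicity = 3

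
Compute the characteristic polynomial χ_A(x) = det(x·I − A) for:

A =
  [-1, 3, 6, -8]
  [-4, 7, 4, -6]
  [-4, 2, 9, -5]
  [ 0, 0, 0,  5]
x^4 - 20*x^3 + 150*x^2 - 500*x + 625

Expanding det(x·I − A) (e.g. by cofactor expansion or by noting that A is similar to its Jordan form J, which has the same characteristic polynomial as A) gives
  χ_A(x) = x^4 - 20*x^3 + 150*x^2 - 500*x + 625
which factors as (x - 5)^4. The eigenvalues (with algebraic multiplicities) are λ = 5 with multiplicity 4.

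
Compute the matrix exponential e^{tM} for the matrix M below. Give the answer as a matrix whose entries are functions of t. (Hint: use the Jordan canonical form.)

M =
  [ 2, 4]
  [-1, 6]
e^{tM} =
  [-2*t*exp(4*t) + exp(4*t), 4*t*exp(4*t)]
  [-t*exp(4*t), 2*t*exp(4*t) + exp(4*t)]

Strategy: write M = P · J · P⁻¹ where J is a Jordan canonical form, so e^{tM} = P · e^{tJ} · P⁻¹, and e^{tJ} can be computed block-by-block.

M has Jordan form
J =
  [4, 1]
  [0, 4]
(up to reordering of blocks).

Per-block formulas:
  For a 2×2 Jordan block J_2(4): exp(t · J_2(4)) = e^(4t)·(I + t·N), where N is the 2×2 nilpotent shift.

After assembling e^{tJ} and conjugating by P, we get:

e^{tM} =
  [-2*t*exp(4*t) + exp(4*t), 4*t*exp(4*t)]
  [-t*exp(4*t), 2*t*exp(4*t) + exp(4*t)]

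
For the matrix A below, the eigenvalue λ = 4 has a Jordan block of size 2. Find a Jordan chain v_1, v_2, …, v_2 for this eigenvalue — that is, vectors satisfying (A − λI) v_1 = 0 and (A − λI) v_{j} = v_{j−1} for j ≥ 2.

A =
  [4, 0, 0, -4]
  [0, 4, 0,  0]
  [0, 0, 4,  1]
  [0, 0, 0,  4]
A Jordan chain for λ = 4 of length 2:
v_1 = (-4, 0, 1, 0)ᵀ
v_2 = (0, 0, 0, 1)ᵀ

Let N = A − (4)·I. We want v_2 with N^2 v_2 = 0 but N^1 v_2 ≠ 0; then v_{j-1} := N · v_j for j = 2, …, 2.

Pick v_2 = (0, 0, 0, 1)ᵀ.
Then v_1 = N · v_2 = (-4, 0, 1, 0)ᵀ.

Sanity check: (A − (4)·I) v_1 = (0, 0, 0, 0)ᵀ = 0. ✓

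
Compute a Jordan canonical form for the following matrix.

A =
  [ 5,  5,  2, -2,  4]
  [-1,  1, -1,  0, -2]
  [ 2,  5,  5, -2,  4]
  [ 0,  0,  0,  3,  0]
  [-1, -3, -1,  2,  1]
J_3(3) ⊕ J_1(3) ⊕ J_1(3)

The characteristic polynomial is
  det(x·I − A) = x^5 - 15*x^4 + 90*x^3 - 270*x^2 + 405*x - 243 = (x - 3)^5

Eigenvalues and multiplicities (the geometric multiplicity of λ is n − rank(A − λI), which equals the number of Jordan blocks for λ):
  λ = 3: algebraic multiplicity = 5, geometric multiplicity = 3

Determining the block sizes for each eigenvalue:
  λ = 3: with am = 5 and gm = 3, the partition is not yet determined (e.g. several partitions of 5 into 3 parts exist). Let N = A − (3)·I. Computing rank(N^1) = 2, rank(N^2) = 1, rank(N^3) = 0; the number of blocks of size ≥ j is rank(N^{j−1}) − rank(N^j), giving [3, 1, 1]. So we have 1 block(s) of size 3, 2 block(s) of size 1 → block sizes [3, 1, 1]

Assembling the blocks gives a Jordan form
J =
  [3, 1, 0, 0, 0]
  [0, 3, 1, 0, 0]
  [0, 0, 3, 0, 0]
  [0, 0, 0, 3, 0]
  [0, 0, 0, 0, 3]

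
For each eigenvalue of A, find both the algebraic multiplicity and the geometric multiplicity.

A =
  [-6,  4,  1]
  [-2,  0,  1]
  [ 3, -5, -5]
λ = -4: alg = 2, geom = 1; λ = -3: alg = 1, geom = 1

Step 1 — factor the characteristic polynomial to read off the algebraic multiplicities:
  χ_A(x) = (x + 3)*(x + 4)^2

Step 2 — compute geometric multiplicities via the rank-nullity identity g(λ) = n − rank(A − λI):
  rank(A − (-4)·I) = 2, so dim ker(A − (-4)·I) = n − 2 = 1
  rank(A − (-3)·I) = 2, so dim ker(A − (-3)·I) = n − 2 = 1

Summary:
  λ = -4: algebraic multiplicity = 2, geometric multiplicity = 1
  λ = -3: algebraic multiplicity = 1, geometric multiplicity = 1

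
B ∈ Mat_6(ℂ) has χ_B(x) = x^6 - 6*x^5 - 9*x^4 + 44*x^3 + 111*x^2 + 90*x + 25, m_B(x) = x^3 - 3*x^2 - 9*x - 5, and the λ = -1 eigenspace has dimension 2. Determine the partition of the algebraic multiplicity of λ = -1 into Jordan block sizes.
Block sizes for λ = -1: [2, 2]

Step 1 — from the characteristic polynomial, algebraic multiplicity of λ = -1 is 4. From dim ker(B − (-1)·I) = 2, there are exactly 2 Jordan blocks for λ = -1.
Step 2 — from the minimal polynomial, the factor (x + 1)^2 tells us the largest block for λ = -1 has size 2.
Step 3 — with total size 4, 2 blocks, and largest block 2, the block sizes (in nonincreasing order) are [2, 2].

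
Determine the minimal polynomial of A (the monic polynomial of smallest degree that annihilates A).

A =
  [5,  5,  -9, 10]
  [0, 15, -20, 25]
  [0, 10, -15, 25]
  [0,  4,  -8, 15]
x^2 - 10*x + 25

The characteristic polynomial is χ_A(x) = (x - 5)^4, so the eigenvalues are known. The minimal polynomial is
  m_A(x) = Π_λ (x − λ)^{k_λ}
where k_λ is the size of the *largest* Jordan block for λ (equivalently, the smallest k with (A − λI)^k v = 0 for every generalised eigenvector v of λ).

  λ = 5: largest Jordan block has size 2, contributing (x − 5)^2

So m_A(x) = (x - 5)^2 = x^2 - 10*x + 25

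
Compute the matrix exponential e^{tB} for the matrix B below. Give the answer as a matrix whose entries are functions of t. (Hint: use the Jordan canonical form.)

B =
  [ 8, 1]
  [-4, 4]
e^{tB} =
  [2*t*exp(6*t) + exp(6*t), t*exp(6*t)]
  [-4*t*exp(6*t), -2*t*exp(6*t) + exp(6*t)]

Strategy: write B = P · J · P⁻¹ where J is a Jordan canonical form, so e^{tB} = P · e^{tJ} · P⁻¹, and e^{tJ} can be computed block-by-block.

B has Jordan form
J =
  [6, 1]
  [0, 6]
(up to reordering of blocks).

Per-block formulas:
  For a 2×2 Jordan block J_2(6): exp(t · J_2(6)) = e^(6t)·(I + t·N), where N is the 2×2 nilpotent shift.

After assembling e^{tJ} and conjugating by P, we get:

e^{tB} =
  [2*t*exp(6*t) + exp(6*t), t*exp(6*t)]
  [-4*t*exp(6*t), -2*t*exp(6*t) + exp(6*t)]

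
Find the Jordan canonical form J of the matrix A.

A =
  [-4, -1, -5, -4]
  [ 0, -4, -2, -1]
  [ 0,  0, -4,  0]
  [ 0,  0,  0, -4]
J_3(-4) ⊕ J_1(-4)

The characteristic polynomial is
  det(x·I − A) = x^4 + 16*x^3 + 96*x^2 + 256*x + 256 = (x + 4)^4

Eigenvalues and multiplicities (the geometric multiplicity of λ is n − rank(A − λI), which equals the number of Jordan blocks for λ):
  λ = -4: algebraic multiplicity = 4, geometric multiplicity = 2

Determining the block sizes for each eigenvalue:
  λ = -4: with am = 4 and gm = 2, the partition is not yet determined (e.g. several partitions of 4 into 2 parts exist). Let N = A − (-4)·I. Computing rank(N^1) = 2, rank(N^2) = 1, rank(N^3) = 0; the number of blocks of size ≥ j is rank(N^{j−1}) − rank(N^j), giving [2, 1, 1]. So we have 1 block(s) of size 3, 1 block(s) of size 1 → block sizes [3, 1]

Assembling the blocks gives a Jordan form
J =
  [-4,  1,  0,  0]
  [ 0, -4,  1,  0]
  [ 0,  0, -4,  0]
  [ 0,  0,  0, -4]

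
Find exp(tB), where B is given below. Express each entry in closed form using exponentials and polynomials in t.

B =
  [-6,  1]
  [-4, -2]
e^{tB} =
  [-2*t*exp(-4*t) + exp(-4*t), t*exp(-4*t)]
  [-4*t*exp(-4*t), 2*t*exp(-4*t) + exp(-4*t)]

Strategy: write B = P · J · P⁻¹ where J is a Jordan canonical form, so e^{tB} = P · e^{tJ} · P⁻¹, and e^{tJ} can be computed block-by-block.

B has Jordan form
J =
  [-4,  1]
  [ 0, -4]
(up to reordering of blocks).

Per-block formulas:
  For a 2×2 Jordan block J_2(-4): exp(t · J_2(-4)) = e^(-4t)·(I + t·N), where N is the 2×2 nilpotent shift.

After assembling e^{tJ} and conjugating by P, we get:

e^{tB} =
  [-2*t*exp(-4*t) + exp(-4*t), t*exp(-4*t)]
  [-4*t*exp(-4*t), 2*t*exp(-4*t) + exp(-4*t)]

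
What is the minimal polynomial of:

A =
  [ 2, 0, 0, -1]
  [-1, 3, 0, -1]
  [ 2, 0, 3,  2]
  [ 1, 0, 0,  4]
x^2 - 6*x + 9

The characteristic polynomial is χ_A(x) = (x - 3)^4, so the eigenvalues are known. The minimal polynomial is
  m_A(x) = Π_λ (x − λ)^{k_λ}
where k_λ is the size of the *largest* Jordan block for λ (equivalently, the smallest k with (A − λI)^k v = 0 for every generalised eigenvector v of λ).

  λ = 3: largest Jordan block has size 2, contributing (x − 3)^2

So m_A(x) = (x - 3)^2 = x^2 - 6*x + 9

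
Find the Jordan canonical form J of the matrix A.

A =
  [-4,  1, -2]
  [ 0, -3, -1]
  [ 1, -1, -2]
J_3(-3)

The characteristic polynomial is
  det(x·I − A) = x^3 + 9*x^2 + 27*x + 27 = (x + 3)^3

Eigenvalues and multiplicities (the geometric multiplicity of λ is n − rank(A − λI), which equals the number of Jordan blocks for λ):
  λ = -3: algebraic multiplicity = 3, geometric multiplicity = 1

Determining the block sizes for each eigenvalue:
  λ = -3: one block (gm = 1), so the single block has size am = 3 → block sizes [3]

Assembling the blocks gives a Jordan form
J =
  [-3,  1,  0]
  [ 0, -3,  1]
  [ 0,  0, -3]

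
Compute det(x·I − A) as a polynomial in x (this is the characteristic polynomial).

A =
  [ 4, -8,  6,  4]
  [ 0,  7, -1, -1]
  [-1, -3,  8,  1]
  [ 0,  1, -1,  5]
x^4 - 24*x^3 + 216*x^2 - 864*x + 1296

Expanding det(x·I − A) (e.g. by cofactor expansion or by noting that A is similar to its Jordan form J, which has the same characteristic polynomial as A) gives
  χ_A(x) = x^4 - 24*x^3 + 216*x^2 - 864*x + 1296
which factors as (x - 6)^4. The eigenvalues (with algebraic multiplicities) are λ = 6 with multiplicity 4.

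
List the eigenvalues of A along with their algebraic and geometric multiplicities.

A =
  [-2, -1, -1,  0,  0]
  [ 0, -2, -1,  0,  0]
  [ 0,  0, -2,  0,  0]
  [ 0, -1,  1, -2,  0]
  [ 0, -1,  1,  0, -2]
λ = -2: alg = 5, geom = 3

Step 1 — factor the characteristic polynomial to read off the algebraic multiplicities:
  χ_A(x) = (x + 2)^5

Step 2 — compute geometric multiplicities via the rank-nullity identity g(λ) = n − rank(A − λI):
  rank(A − (-2)·I) = 2, so dim ker(A − (-2)·I) = n − 2 = 3

Summary:
  λ = -2: algebraic multiplicity = 5, geometric multiplicity = 3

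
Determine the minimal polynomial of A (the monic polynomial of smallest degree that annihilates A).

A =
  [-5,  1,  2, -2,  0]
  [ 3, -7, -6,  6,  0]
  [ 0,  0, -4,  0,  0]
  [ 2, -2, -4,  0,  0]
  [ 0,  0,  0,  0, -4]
x^2 + 8*x + 16

The characteristic polynomial is χ_A(x) = (x + 4)^5, so the eigenvalues are known. The minimal polynomial is
  m_A(x) = Π_λ (x − λ)^{k_λ}
where k_λ is the size of the *largest* Jordan block for λ (equivalently, the smallest k with (A − λI)^k v = 0 for every generalised eigenvector v of λ).

  λ = -4: largest Jordan block has size 2, contributing (x + 4)^2

So m_A(x) = (x + 4)^2 = x^2 + 8*x + 16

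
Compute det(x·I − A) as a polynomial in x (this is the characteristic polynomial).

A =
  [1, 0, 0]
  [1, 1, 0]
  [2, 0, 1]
x^3 - 3*x^2 + 3*x - 1

Expanding det(x·I − A) (e.g. by cofactor expansion or by noting that A is similar to its Jordan form J, which has the same characteristic polynomial as A) gives
  χ_A(x) = x^3 - 3*x^2 + 3*x - 1
which factors as (x - 1)^3. The eigenvalues (with algebraic multiplicities) are λ = 1 with multiplicity 3.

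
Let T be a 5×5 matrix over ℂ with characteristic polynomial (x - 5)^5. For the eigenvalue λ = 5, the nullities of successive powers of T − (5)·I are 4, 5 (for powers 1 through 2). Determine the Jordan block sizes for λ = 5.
Block sizes for λ = 5: [2, 1, 1, 1]

From the dimensions of kernels of powers, the number of Jordan blocks of size at least j is d_j − d_{j−1} where d_j = dim ker(N^j) (with d_0 = 0). Computing the differences gives [4, 1].
The number of blocks of size exactly k is (#blocks of size ≥ k) − (#blocks of size ≥ k + 1), so the partition is: 3 block(s) of size 1, 1 block(s) of size 2.
In nonincreasing order the block sizes are [2, 1, 1, 1].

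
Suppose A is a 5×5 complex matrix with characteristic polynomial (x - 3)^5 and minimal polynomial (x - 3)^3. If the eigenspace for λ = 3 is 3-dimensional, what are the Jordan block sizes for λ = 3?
Block sizes for λ = 3: [3, 1, 1]

Step 1 — from the characteristic polynomial, algebraic multiplicity of λ = 3 is 5. From dim ker(A − (3)·I) = 3, there are exactly 3 Jordan blocks for λ = 3.
Step 2 — from the minimal polynomial, the factor (x − 3)^3 tells us the largest block for λ = 3 has size 3.
Step 3 — with total size 5, 3 blocks, and largest block 3, the block sizes (in nonincreasing order) are [3, 1, 1].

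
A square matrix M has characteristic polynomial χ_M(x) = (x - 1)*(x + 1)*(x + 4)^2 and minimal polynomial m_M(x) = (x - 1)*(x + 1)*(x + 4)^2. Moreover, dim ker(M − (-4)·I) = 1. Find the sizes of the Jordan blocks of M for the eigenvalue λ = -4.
Block sizes for λ = -4: [2]

Step 1 — from the characteristic polynomial, algebraic multiplicity of λ = -4 is 2. From dim ker(M − (-4)·I) = 1, there are exactly 1 Jordan blocks for λ = -4.
Step 2 — from the minimal polynomial, the factor (x + 4)^2 tells us the largest block for λ = -4 has size 2.
Step 3 — with total size 2, 1 blocks, and largest block 2, the block sizes (in nonincreasing order) are [2].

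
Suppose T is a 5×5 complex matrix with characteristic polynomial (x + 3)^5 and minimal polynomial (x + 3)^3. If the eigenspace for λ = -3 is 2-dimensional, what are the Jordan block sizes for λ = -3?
Block sizes for λ = -3: [3, 2]

Step 1 — from the characteristic polynomial, algebraic multiplicity of λ = -3 is 5. From dim ker(T − (-3)·I) = 2, there are exactly 2 Jordan blocks for λ = -3.
Step 2 — from the minimal polynomial, the factor (x + 3)^3 tells us the largest block for λ = -3 has size 3.
Step 3 — with total size 5, 2 blocks, and largest block 3, the block sizes (in nonincreasing order) are [3, 2].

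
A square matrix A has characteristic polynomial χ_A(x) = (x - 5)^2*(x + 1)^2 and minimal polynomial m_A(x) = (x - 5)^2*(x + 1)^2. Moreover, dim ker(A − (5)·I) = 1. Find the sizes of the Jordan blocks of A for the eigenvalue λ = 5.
Block sizes for λ = 5: [2]

Step 1 — from the characteristic polynomial, algebraic multiplicity of λ = 5 is 2. From dim ker(A − (5)·I) = 1, there are exactly 1 Jordan blocks for λ = 5.
Step 2 — from the minimal polynomial, the factor (x − 5)^2 tells us the largest block for λ = 5 has size 2.
Step 3 — with total size 2, 1 blocks, and largest block 2, the block sizes (in nonincreasing order) are [2].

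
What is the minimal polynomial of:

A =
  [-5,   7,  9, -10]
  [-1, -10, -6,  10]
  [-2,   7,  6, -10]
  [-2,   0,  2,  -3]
x^3 + 9*x^2 + 27*x + 27

The characteristic polynomial is χ_A(x) = (x + 3)^4, so the eigenvalues are known. The minimal polynomial is
  m_A(x) = Π_λ (x − λ)^{k_λ}
where k_λ is the size of the *largest* Jordan block for λ (equivalently, the smallest k with (A − λI)^k v = 0 for every generalised eigenvector v of λ).

  λ = -3: largest Jordan block has size 3, contributing (x + 3)^3

So m_A(x) = (x + 3)^3 = x^3 + 9*x^2 + 27*x + 27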